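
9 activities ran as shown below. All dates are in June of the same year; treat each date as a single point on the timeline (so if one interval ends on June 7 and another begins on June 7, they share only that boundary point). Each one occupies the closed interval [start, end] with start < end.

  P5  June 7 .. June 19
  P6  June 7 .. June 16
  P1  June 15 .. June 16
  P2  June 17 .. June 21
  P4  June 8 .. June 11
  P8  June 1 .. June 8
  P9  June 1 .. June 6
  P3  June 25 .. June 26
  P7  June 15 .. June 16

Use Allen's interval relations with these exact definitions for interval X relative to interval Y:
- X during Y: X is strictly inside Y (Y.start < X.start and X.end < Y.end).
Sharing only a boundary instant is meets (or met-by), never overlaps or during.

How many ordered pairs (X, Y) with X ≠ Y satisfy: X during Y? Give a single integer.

4

Checking all 72 ordered pairs for relation 'during'; matching pairs in alphabetical order:
(P1, P5): P1 during P5 ✓
(P4, P5): P4 during P5 ✓
(P4, P6): P4 during P6 ✓
(P7, P5): P7 during P5 ✓
Count: 4.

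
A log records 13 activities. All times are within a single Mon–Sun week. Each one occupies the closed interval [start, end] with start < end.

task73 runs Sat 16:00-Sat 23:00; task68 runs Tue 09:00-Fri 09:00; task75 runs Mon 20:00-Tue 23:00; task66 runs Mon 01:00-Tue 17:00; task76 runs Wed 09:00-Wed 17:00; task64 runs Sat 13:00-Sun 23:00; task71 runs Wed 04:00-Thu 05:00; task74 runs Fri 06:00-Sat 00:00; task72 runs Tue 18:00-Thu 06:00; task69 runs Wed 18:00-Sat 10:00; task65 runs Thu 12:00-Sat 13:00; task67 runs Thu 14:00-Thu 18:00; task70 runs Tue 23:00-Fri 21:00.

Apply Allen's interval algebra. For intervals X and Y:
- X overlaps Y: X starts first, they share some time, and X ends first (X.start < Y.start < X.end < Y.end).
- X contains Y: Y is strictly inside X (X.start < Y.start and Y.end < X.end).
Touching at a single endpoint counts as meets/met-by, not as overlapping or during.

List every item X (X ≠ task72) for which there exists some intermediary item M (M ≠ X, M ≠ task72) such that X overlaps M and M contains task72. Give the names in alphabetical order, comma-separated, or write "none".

task66, task75

Target task72 = [Tue 18:00, Thu 06:00].
Intermediaries M with M contains task72: task68.
Via task68 — items with X overlaps task68: task66, task75.
Union: task66, task75.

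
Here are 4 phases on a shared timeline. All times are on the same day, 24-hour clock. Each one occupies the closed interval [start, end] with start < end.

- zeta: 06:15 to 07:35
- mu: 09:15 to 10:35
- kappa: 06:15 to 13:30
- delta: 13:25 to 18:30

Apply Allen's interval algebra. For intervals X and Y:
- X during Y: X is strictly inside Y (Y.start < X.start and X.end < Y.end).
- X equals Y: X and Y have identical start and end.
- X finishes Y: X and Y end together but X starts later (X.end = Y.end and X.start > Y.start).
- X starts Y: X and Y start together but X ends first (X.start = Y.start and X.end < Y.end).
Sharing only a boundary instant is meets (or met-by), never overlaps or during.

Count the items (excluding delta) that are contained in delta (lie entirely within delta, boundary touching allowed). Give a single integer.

0

Target delta = [13:25, 18:30].
kappa [06:15, 13:30] → overlaps → no.
mu [09:15, 10:35] → before → no.
zeta [06:15, 07:35] → before → no.
Total: 0.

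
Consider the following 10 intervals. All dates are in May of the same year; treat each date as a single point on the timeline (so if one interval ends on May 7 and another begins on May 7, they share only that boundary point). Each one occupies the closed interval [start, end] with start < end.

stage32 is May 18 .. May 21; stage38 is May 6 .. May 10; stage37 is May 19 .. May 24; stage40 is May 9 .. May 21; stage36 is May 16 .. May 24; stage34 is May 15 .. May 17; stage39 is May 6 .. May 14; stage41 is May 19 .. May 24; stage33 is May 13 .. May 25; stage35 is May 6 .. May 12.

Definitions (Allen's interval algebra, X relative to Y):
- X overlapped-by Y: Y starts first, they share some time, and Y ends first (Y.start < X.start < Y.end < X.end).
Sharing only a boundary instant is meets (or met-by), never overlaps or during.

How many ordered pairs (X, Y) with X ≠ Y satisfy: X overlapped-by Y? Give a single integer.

Checking all 90 ordered pairs for relation 'overlapped-by'; matching pairs in alphabetical order:
(stage33, stage39): stage33 overlapped-by stage39 ✓
(stage33, stage40): stage33 overlapped-by stage40 ✓
(stage36, stage34): stage36 overlapped-by stage34 ✓
(stage36, stage40): stage36 overlapped-by stage40 ✓
(stage37, stage32): stage37 overlapped-by stage32 ✓
(stage37, stage40): stage37 overlapped-by stage40 ✓
(stage40, stage35): stage40 overlapped-by stage35 ✓
(stage40, stage38): stage40 overlapped-by stage38 ✓
(stage40, stage39): stage40 overlapped-by stage39 ✓
(stage41, stage32): stage41 overlapped-by stage32 ✓
(stage41, stage40): stage41 overlapped-by stage40 ✓
Count: 11.

11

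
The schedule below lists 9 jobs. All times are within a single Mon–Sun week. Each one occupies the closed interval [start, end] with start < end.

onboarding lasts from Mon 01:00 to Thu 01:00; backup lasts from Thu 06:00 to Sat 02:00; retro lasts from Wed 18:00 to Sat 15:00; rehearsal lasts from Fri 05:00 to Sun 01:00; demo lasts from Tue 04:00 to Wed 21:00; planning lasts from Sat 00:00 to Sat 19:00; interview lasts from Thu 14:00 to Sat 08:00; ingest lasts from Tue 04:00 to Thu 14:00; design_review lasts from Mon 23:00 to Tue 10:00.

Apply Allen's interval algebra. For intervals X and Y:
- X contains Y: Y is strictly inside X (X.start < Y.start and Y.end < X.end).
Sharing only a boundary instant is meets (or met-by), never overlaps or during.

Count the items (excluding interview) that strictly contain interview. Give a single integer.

Target interview = [Thu 14:00, Sat 08:00].
backup [Thu 06:00, Sat 02:00] → overlaps → no.
demo [Tue 04:00, Wed 21:00] → before → no.
design_review [Mon 23:00, Tue 10:00] → before → no.
ingest [Tue 04:00, Thu 14:00] → meets → no.
onboarding [Mon 01:00, Thu 01:00] → before → no.
planning [Sat 00:00, Sat 19:00] → overlapped-by → no.
rehearsal [Fri 05:00, Sun 01:00] → overlapped-by → no.
retro [Wed 18:00, Sat 15:00] → contains → counts.
Total: 1.

1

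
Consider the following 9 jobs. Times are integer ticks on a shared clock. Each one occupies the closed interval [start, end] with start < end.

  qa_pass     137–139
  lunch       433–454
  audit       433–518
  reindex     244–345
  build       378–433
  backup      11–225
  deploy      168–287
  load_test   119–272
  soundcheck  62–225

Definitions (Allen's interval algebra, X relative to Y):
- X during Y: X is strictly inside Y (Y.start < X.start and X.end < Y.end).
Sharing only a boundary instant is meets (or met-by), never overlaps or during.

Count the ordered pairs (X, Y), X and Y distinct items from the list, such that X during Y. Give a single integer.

Checking all 72 ordered pairs for relation 'during'; matching pairs in alphabetical order:
(qa_pass, backup): qa_pass during backup ✓
(qa_pass, load_test): qa_pass during load_test ✓
(qa_pass, soundcheck): qa_pass during soundcheck ✓
Count: 3.

3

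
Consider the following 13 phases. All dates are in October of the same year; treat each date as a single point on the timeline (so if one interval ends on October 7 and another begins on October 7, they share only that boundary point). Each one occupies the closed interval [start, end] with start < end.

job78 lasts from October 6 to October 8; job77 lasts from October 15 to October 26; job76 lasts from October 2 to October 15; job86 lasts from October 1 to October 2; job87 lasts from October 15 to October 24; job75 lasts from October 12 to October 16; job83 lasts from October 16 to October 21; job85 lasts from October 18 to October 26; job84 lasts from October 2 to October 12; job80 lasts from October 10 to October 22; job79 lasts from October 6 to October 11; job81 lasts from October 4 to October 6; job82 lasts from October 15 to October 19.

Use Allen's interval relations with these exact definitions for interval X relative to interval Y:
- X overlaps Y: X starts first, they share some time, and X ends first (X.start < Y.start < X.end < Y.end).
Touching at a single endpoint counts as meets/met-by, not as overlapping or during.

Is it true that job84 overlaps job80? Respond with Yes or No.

Yes

job84 = [October 2, October 12], job80 = [October 10, October 22].
Actual relation of job84 to job80: overlaps.
Asked whether 'overlaps' holds → Yes.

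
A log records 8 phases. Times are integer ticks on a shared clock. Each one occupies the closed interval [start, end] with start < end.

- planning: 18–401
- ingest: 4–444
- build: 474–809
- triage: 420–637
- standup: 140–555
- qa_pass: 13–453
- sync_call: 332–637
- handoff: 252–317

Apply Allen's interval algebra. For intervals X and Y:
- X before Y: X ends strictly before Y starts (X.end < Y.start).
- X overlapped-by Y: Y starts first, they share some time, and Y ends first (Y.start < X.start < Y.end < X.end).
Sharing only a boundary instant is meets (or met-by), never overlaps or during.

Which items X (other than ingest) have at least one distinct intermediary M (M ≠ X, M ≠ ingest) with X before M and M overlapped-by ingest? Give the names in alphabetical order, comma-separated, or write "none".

handoff, planning

Target ingest = [4, 444].
Intermediaries M with M overlapped-by ingest: qa_pass, standup, sync_call, triage.
Via qa_pass — items with X before qa_pass: none.
Via standup — items with X before standup: none.
Via sync_call — items with X before sync_call: handoff.
Via triage — items with X before triage: handoff, planning.
Union: handoff, planning.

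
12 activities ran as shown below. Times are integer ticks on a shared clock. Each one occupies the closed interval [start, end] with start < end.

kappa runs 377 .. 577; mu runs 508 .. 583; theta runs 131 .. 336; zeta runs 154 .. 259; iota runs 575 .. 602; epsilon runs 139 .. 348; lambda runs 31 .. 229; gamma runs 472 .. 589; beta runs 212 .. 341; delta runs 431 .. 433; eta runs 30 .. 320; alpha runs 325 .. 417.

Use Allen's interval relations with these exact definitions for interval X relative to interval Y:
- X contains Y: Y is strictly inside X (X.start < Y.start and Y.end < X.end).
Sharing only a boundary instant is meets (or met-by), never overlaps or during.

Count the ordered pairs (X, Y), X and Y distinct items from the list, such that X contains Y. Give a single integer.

Checking all 132 ordered pairs for relation 'contains'; matching pairs in alphabetical order:
(epsilon, beta): epsilon contains beta ✓
(epsilon, zeta): epsilon contains zeta ✓
(eta, lambda): eta contains lambda ✓
(eta, zeta): eta contains zeta ✓
(gamma, mu): gamma contains mu ✓
(kappa, delta): kappa contains delta ✓
(theta, zeta): theta contains zeta ✓
Count: 7.

7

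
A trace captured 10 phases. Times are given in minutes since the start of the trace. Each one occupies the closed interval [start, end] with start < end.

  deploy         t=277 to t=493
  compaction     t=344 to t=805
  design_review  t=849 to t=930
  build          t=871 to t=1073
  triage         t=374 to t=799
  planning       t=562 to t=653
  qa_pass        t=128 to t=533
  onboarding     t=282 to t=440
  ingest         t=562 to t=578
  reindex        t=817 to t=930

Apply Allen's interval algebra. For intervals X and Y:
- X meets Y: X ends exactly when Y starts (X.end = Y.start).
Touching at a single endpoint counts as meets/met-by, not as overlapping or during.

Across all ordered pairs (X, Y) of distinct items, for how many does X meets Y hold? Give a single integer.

Checking all 90 ordered pairs for relation 'meets'; matching pairs in alphabetical order:
No pair satisfies it.
Count: 0.

0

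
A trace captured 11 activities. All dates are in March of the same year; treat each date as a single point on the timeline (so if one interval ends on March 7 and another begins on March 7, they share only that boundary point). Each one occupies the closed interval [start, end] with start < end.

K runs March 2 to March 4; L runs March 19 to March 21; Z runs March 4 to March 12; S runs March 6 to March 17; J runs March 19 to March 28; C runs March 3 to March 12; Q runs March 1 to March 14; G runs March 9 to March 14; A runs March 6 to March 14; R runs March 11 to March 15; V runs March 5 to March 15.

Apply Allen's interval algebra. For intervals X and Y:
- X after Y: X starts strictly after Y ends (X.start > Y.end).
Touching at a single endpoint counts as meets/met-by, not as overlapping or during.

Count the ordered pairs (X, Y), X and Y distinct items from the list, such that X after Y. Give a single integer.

Checking all 110 ordered pairs for relation 'after'; matching pairs in alphabetical order:
(A, K): A after K ✓
(G, K): G after K ✓
(J, A): J after A ✓
(J, C): J after C ✓
(J, G): J after G ✓
(J, K): J after K ✓
(J, Q): J after Q ✓
(J, R): J after R ✓
(J, S): J after S ✓
(J, V): J after V ✓
(J, Z): J after Z ✓
(L, A): L after A ✓
(L, C): L after C ✓
(L, G): L after G ✓
(L, K): L after K ✓
(L, Q): L after Q ✓
(L, R): L after R ✓
(L, S): L after S ✓
(L, V): L after V ✓
(L, Z): L after Z ✓
(R, K): R after K ✓
(S, K): S after K ✓
(V, K): V after K ✓
Count: 23.

23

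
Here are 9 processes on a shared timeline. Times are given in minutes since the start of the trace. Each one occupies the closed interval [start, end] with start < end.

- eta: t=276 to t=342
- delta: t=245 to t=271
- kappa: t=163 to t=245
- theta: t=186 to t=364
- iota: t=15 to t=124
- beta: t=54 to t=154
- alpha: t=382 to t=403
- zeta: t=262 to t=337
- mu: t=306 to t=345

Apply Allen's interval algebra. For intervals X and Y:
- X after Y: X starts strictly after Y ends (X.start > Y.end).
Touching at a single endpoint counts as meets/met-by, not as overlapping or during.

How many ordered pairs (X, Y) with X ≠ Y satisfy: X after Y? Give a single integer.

25

Checking all 72 ordered pairs for relation 'after'; matching pairs in alphabetical order:
(alpha, beta): alpha after beta ✓
(alpha, delta): alpha after delta ✓
(alpha, eta): alpha after eta ✓
(alpha, iota): alpha after iota ✓
(alpha, kappa): alpha after kappa ✓
(alpha, mu): alpha after mu ✓
(alpha, theta): alpha after theta ✓
(alpha, zeta): alpha after zeta ✓
(delta, beta): delta after beta ✓
(delta, iota): delta after iota ✓
(eta, beta): eta after beta ✓
(eta, delta): eta after delta ✓
(eta, iota): eta after iota ✓
(eta, kappa): eta after kappa ✓
(kappa, beta): kappa after beta ✓
(kappa, iota): kappa after iota ✓
(mu, beta): mu after beta ✓
(mu, delta): mu after delta ✓
(mu, iota): mu after iota ✓
(mu, kappa): mu after kappa ✓
(theta, beta): theta after beta ✓
(theta, iota): theta after iota ✓
(zeta, beta): zeta after beta ✓
(zeta, iota): zeta after iota ✓
... plus 1 further pairs not listed.
Count: 25.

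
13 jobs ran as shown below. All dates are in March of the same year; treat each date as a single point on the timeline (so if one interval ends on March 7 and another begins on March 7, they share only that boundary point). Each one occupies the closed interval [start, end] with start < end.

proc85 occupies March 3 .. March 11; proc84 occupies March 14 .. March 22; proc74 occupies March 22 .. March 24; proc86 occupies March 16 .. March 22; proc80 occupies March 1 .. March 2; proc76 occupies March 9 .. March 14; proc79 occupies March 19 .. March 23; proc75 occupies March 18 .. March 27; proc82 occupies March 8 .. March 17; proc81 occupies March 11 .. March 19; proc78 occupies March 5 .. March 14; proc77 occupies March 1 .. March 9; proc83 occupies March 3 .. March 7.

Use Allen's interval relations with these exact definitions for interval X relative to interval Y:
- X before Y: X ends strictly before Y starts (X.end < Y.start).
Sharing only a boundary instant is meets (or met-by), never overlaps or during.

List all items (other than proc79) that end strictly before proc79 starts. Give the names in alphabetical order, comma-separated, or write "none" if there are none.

proc76, proc77, proc78, proc80, proc82, proc83, proc85

Target proc79 = [March 19, March 23].
proc74 [March 22, March 24] → overlapped-by → no.
proc75 [March 18, March 27] → contains → no.
proc76 [March 9, March 14] → before → yes.
proc77 [March 1, March 9] → before → yes.
proc78 [March 5, March 14] → before → yes.
proc80 [March 1, March 2] → before → yes.
proc81 [March 11, March 19] → meets → no.
proc82 [March 8, March 17] → before → yes.
proc83 [March 3, March 7] → before → yes.
proc84 [March 14, March 22] → overlaps → no.
proc85 [March 3, March 11] → before → yes.
proc86 [March 16, March 22] → overlaps → no.
Result: proc76, proc77, proc78, proc80, proc82, proc83, proc85.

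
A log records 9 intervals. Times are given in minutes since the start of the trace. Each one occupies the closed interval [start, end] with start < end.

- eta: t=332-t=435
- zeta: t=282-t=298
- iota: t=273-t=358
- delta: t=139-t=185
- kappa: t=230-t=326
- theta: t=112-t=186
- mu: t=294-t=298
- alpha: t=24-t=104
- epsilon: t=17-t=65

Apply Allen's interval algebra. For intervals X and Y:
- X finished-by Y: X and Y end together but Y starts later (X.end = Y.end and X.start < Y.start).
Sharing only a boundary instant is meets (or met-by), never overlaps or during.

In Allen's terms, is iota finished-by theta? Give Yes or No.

iota = [t=273, t=358], theta = [t=112, t=186].
Actual relation of iota to theta: after.
Asked whether 'finished-by' holds → No.

No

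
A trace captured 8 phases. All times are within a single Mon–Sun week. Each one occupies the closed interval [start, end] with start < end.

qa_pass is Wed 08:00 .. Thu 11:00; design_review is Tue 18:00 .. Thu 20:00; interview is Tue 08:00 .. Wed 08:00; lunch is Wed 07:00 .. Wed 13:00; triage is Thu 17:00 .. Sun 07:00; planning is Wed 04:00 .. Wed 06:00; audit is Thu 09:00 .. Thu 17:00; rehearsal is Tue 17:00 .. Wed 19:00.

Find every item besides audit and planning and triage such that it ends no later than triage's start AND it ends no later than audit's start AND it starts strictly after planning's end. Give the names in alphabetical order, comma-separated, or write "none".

Conditions: its end is no later than triage's start (X.end <= Thu 17:00) AND its end is no later than audit's start (X.end <= Thu 09:00) AND its start is strictly after planning's end (X.start > Wed 06:00).
design_review: end Thu 20:00 <= Thu 17:00? ✗; end Thu 20:00 <= Thu 09:00? ✗; start Tue 18:00 > Wed 06:00? ✗ → no.
interview: end Wed 08:00 <= Thu 17:00? ✓; end Wed 08:00 <= Thu 09:00? ✓; start Tue 08:00 > Wed 06:00? ✗ → no.
lunch: end Wed 13:00 <= Thu 17:00? ✓; end Wed 13:00 <= Thu 09:00? ✓; start Wed 07:00 > Wed 06:00? ✓ → yes.
qa_pass: end Thu 11:00 <= Thu 17:00? ✓; end Thu 11:00 <= Thu 09:00? ✗; start Wed 08:00 > Wed 06:00? ✓ → no.
rehearsal: end Wed 19:00 <= Thu 17:00? ✓; end Wed 19:00 <= Thu 09:00? ✓; start Tue 17:00 > Wed 06:00? ✗ → no.
Result: lunch.

lunch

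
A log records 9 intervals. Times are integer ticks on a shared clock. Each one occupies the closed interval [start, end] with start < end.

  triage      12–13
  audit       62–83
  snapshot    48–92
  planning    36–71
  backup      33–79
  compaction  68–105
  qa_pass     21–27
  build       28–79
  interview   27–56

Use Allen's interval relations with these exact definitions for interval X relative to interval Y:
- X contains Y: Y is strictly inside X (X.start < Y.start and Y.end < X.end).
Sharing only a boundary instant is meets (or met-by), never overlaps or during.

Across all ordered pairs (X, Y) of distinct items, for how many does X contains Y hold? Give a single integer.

Checking all 72 ordered pairs for relation 'contains'; matching pairs in alphabetical order:
(backup, planning): backup contains planning ✓
(build, planning): build contains planning ✓
(snapshot, audit): snapshot contains audit ✓
Count: 3.

3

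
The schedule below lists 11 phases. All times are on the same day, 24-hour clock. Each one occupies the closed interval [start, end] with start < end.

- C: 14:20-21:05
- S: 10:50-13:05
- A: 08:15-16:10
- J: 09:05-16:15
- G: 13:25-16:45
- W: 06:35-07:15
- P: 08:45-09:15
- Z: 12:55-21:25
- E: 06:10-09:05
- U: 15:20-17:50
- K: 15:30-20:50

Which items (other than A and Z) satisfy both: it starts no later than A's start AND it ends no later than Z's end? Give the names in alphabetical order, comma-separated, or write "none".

Conditions: its start is no later than A's start (X.start <= 08:15) AND its end is no later than Z's end (X.end <= 21:25).
C: start 14:20 <= 08:15? ✗; end 21:05 <= 21:25? ✓ → no.
E: start 06:10 <= 08:15? ✓; end 09:05 <= 21:25? ✓ → yes.
G: start 13:25 <= 08:15? ✗; end 16:45 <= 21:25? ✓ → no.
J: start 09:05 <= 08:15? ✗; end 16:15 <= 21:25? ✓ → no.
K: start 15:30 <= 08:15? ✗; end 20:50 <= 21:25? ✓ → no.
P: start 08:45 <= 08:15? ✗; end 09:15 <= 21:25? ✓ → no.
S: start 10:50 <= 08:15? ✗; end 13:05 <= 21:25? ✓ → no.
U: start 15:20 <= 08:15? ✗; end 17:50 <= 21:25? ✓ → no.
W: start 06:35 <= 08:15? ✓; end 07:15 <= 21:25? ✓ → yes.
Result: E, W.

E, W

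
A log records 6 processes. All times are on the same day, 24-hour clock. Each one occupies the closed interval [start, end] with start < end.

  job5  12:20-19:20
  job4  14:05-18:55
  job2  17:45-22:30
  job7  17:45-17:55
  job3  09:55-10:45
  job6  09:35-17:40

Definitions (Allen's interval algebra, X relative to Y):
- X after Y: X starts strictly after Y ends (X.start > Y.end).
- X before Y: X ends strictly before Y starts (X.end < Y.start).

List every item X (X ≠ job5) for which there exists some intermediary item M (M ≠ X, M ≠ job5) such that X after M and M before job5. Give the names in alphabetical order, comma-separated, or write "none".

Target job5 = [12:20, 19:20].
Intermediaries M with M before job5: job3.
Via job3 — items with X after job3: job2, job4, job7.
Union: job2, job4, job7.

job2, job4, job7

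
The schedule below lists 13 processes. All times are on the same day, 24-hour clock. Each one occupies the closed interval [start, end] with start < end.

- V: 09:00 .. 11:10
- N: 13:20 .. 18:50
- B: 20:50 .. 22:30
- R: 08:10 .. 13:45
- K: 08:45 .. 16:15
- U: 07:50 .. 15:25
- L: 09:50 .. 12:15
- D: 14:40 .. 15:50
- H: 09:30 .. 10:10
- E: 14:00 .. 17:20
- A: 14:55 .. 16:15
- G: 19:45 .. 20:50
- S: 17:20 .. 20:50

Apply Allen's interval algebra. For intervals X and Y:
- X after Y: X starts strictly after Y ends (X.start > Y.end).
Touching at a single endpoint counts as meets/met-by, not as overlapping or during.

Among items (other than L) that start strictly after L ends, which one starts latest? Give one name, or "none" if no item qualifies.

B

Target L = [09:50, 12:15].
A [14:55, 16:15] → after → candidate.
B [20:50, 22:30] → after → candidate.
D [14:40, 15:50] → after → candidate.
E [14:00, 17:20] → after → candidate.
G [19:45, 20:50] → after → candidate.
H [09:30, 10:10] → overlaps → excluded.
K [08:45, 16:15] → contains → excluded.
N [13:20, 18:50] → after → candidate.
R [08:10, 13:45] → contains → excluded.
S [17:20, 20:50] → after → candidate.
U [07:50, 15:25] → contains → excluded.
V [09:00, 11:10] → overlaps → excluded.
Among candidates, latest start is 20:50 → B.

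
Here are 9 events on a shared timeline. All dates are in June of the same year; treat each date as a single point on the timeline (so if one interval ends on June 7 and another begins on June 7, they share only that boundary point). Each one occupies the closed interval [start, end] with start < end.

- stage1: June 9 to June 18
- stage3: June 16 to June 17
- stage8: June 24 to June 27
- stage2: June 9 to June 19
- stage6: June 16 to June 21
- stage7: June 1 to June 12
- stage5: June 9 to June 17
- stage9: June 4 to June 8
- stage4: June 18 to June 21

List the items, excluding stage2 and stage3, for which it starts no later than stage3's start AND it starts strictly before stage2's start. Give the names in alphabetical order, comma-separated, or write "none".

Conditions: its start is no later than stage3's start (X.start <= June 16) AND its start is strictly before stage2's start (X.start < June 9).
stage1: start June 9 <= June 16? ✓; start June 9 < June 9? ✗ → no.
stage4: start June 18 <= June 16? ✗; start June 18 < June 9? ✗ → no.
stage5: start June 9 <= June 16? ✓; start June 9 < June 9? ✗ → no.
stage6: start June 16 <= June 16? ✓; start June 16 < June 9? ✗ → no.
stage7: start June 1 <= June 16? ✓; start June 1 < June 9? ✓ → yes.
stage8: start June 24 <= June 16? ✗; start June 24 < June 9? ✗ → no.
stage9: start June 4 <= June 16? ✓; start June 4 < June 9? ✓ → yes.
Result: stage7, stage9.

stage7, stage9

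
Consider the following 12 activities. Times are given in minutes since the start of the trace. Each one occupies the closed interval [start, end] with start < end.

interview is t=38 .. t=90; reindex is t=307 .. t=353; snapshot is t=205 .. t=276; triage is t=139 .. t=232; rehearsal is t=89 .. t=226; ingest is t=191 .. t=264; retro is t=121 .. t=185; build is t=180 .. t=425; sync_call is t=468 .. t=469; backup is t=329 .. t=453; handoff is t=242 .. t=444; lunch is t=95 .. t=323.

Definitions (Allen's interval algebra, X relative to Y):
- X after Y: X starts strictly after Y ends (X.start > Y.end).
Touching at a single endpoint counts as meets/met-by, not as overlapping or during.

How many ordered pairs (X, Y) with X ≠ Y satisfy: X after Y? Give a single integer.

Checking all 132 ordered pairs for relation 'after'; matching pairs in alphabetical order:
(backup, ingest): backup after ingest ✓
(backup, interview): backup after interview ✓
(backup, lunch): backup after lunch ✓
(backup, rehearsal): backup after rehearsal ✓
(backup, retro): backup after retro ✓
(backup, snapshot): backup after snapshot ✓
(backup, triage): backup after triage ✓
(build, interview): build after interview ✓
(handoff, interview): handoff after interview ✓
(handoff, rehearsal): handoff after rehearsal ✓
(handoff, retro): handoff after retro ✓
(handoff, triage): handoff after triage ✓
(ingest, interview): ingest after interview ✓
(ingest, retro): ingest after retro ✓
(lunch, interview): lunch after interview ✓
(reindex, ingest): reindex after ingest ✓
(reindex, interview): reindex after interview ✓
(reindex, rehearsal): reindex after rehearsal ✓
(reindex, retro): reindex after retro ✓
(reindex, snapshot): reindex after snapshot ✓
(reindex, triage): reindex after triage ✓
(retro, interview): retro after interview ✓
(snapshot, interview): snapshot after interview ✓
(snapshot, retro): snapshot after retro ✓
... plus 12 further pairs not listed.
Count: 36.

36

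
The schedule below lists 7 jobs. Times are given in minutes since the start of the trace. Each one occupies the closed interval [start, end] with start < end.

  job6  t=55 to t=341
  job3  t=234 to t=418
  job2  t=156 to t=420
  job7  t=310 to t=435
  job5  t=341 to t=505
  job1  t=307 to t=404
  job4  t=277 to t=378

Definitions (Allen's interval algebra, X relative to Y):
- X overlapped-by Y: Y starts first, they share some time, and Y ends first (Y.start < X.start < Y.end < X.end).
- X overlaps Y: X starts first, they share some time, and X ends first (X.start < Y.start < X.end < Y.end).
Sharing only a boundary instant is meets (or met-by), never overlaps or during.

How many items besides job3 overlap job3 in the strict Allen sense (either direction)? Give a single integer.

Target job3 = [t=234, t=418].
job1 [t=307, t=404] → during → no.
job2 [t=156, t=420] → contains → no.
job4 [t=277, t=378] → during → no.
job5 [t=341, t=505] → overlapped-by → counts.
job6 [t=55, t=341] → overlaps → counts.
job7 [t=310, t=435] → overlapped-by → counts.
Total: 3.

3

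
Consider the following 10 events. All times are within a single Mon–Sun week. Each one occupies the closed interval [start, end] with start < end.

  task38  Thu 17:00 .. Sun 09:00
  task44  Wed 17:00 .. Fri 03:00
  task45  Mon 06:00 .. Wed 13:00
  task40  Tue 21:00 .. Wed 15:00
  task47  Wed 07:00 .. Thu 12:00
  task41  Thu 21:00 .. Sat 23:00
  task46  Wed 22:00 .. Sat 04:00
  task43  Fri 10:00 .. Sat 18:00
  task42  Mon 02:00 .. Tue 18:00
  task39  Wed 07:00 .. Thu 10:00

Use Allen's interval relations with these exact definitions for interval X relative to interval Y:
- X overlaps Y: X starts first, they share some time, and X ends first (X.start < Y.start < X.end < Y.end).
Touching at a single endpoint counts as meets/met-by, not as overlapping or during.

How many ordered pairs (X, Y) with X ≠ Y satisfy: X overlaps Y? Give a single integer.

Checking all 90 ordered pairs for relation 'overlaps'; matching pairs in alphabetical order:
(task39, task44): task39 overlaps task44 ✓
(task39, task46): task39 overlaps task46 ✓
(task40, task39): task40 overlaps task39 ✓
(task40, task47): task40 overlaps task47 ✓
(task42, task45): task42 overlaps task45 ✓
(task44, task38): task44 overlaps task38 ✓
(task44, task41): task44 overlaps task41 ✓
(task44, task46): task44 overlaps task46 ✓
(task45, task39): task45 overlaps task39 ✓
(task45, task40): task45 overlaps task40 ✓
(task45, task47): task45 overlaps task47 ✓
(task46, task38): task46 overlaps task38 ✓
(task46, task41): task46 overlaps task41 ✓
(task46, task43): task46 overlaps task43 ✓
(task47, task44): task47 overlaps task44 ✓
(task47, task46): task47 overlaps task46 ✓
Count: 16.

16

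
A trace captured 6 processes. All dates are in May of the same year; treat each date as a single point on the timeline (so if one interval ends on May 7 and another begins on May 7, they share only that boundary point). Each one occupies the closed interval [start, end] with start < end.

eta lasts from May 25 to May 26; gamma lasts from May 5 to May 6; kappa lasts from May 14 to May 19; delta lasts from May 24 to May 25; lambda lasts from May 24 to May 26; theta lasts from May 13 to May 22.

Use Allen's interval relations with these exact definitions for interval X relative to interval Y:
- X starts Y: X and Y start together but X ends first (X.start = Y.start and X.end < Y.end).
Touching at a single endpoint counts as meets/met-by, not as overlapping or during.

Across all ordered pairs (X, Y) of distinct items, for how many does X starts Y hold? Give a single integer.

Checking all 30 ordered pairs for relation 'starts'; matching pairs in alphabetical order:
(delta, lambda): delta starts lambda ✓
Count: 1.

1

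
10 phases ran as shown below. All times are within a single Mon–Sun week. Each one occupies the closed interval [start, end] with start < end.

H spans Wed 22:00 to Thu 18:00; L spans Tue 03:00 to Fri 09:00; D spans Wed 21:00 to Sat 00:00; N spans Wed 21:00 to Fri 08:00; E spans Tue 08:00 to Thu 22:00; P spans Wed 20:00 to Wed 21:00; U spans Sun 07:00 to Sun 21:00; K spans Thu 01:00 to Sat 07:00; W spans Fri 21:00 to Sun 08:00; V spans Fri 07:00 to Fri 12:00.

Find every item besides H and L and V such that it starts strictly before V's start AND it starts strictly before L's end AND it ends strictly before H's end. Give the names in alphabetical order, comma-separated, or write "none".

Conditions: its start is strictly before V's start (X.start < Fri 07:00) AND its start is strictly before L's end (X.start < Fri 09:00) AND its end is strictly before H's end (X.end < Thu 18:00).
D: start Wed 21:00 < Fri 07:00? ✓; start Wed 21:00 < Fri 09:00? ✓; end Sat 00:00 < Thu 18:00? ✗ → no.
E: start Tue 08:00 < Fri 07:00? ✓; start Tue 08:00 < Fri 09:00? ✓; end Thu 22:00 < Thu 18:00? ✗ → no.
K: start Thu 01:00 < Fri 07:00? ✓; start Thu 01:00 < Fri 09:00? ✓; end Sat 07:00 < Thu 18:00? ✗ → no.
N: start Wed 21:00 < Fri 07:00? ✓; start Wed 21:00 < Fri 09:00? ✓; end Fri 08:00 < Thu 18:00? ✗ → no.
P: start Wed 20:00 < Fri 07:00? ✓; start Wed 20:00 < Fri 09:00? ✓; end Wed 21:00 < Thu 18:00? ✓ → yes.
U: start Sun 07:00 < Fri 07:00? ✗; start Sun 07:00 < Fri 09:00? ✗; end Sun 21:00 < Thu 18:00? ✗ → no.
W: start Fri 21:00 < Fri 07:00? ✗; start Fri 21:00 < Fri 09:00? ✗; end Sun 08:00 < Thu 18:00? ✗ → no.
Result: P.

P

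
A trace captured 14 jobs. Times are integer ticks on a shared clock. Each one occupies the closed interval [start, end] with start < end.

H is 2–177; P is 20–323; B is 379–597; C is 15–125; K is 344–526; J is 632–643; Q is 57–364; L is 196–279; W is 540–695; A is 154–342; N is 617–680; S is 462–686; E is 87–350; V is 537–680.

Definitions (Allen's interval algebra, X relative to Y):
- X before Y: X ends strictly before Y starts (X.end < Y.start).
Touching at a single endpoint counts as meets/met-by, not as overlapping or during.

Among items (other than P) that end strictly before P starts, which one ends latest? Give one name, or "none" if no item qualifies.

Target P = [20, 323].
A [154, 342] → overlapped-by → excluded.
B [379, 597] → after → excluded.
C [15, 125] → overlaps → excluded.
E [87, 350] → overlapped-by → excluded.
H [2, 177] → overlaps → excluded.
J [632, 643] → after → excluded.
K [344, 526] → after → excluded.
L [196, 279] → during → excluded.
N [617, 680] → after → excluded.
Q [57, 364] → overlapped-by → excluded.
S [462, 686] → after → excluded.
V [537, 680] → after → excluded.
W [540, 695] → after → excluded.
No candidates → none.

none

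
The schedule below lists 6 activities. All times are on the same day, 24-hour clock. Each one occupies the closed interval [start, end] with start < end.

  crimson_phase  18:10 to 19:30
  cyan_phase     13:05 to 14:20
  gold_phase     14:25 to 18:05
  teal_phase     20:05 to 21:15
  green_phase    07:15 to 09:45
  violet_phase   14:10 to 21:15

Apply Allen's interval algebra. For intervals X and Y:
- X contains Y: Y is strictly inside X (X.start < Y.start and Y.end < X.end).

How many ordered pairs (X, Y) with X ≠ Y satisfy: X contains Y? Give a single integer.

2

Checking all 30 ordered pairs for relation 'contains'; matching pairs in alphabetical order:
(violet_phase, crimson_phase): violet_phase contains crimson_phase ✓
(violet_phase, gold_phase): violet_phase contains gold_phase ✓
Count: 2.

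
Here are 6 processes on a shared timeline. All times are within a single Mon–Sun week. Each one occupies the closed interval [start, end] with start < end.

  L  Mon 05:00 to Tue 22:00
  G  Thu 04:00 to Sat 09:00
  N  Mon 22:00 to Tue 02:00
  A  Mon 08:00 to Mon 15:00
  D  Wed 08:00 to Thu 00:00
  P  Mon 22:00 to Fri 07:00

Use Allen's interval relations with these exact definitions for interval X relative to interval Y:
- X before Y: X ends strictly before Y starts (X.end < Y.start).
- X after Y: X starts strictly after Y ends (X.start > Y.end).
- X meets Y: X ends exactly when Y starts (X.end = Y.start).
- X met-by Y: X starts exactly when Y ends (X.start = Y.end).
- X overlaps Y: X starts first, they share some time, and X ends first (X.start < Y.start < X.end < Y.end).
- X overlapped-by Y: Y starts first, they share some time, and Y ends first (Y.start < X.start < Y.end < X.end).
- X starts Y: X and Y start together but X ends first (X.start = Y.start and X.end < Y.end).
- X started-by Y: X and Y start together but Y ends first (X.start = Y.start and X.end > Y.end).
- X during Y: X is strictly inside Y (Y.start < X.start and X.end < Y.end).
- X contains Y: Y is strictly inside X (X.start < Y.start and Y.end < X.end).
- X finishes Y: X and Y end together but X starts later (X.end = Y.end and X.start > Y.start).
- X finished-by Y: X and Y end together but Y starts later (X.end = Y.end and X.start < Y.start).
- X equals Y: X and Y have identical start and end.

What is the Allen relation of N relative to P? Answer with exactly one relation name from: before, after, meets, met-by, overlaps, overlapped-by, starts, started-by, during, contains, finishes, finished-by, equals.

N = [Mon 22:00, Tue 02:00]; P = [Mon 22:00, Fri 07:00].
Compare endpoints: N.start = P.start, N.start < P.end, N.end > P.start, N.end < P.end.
That pattern is 'starts'.

starts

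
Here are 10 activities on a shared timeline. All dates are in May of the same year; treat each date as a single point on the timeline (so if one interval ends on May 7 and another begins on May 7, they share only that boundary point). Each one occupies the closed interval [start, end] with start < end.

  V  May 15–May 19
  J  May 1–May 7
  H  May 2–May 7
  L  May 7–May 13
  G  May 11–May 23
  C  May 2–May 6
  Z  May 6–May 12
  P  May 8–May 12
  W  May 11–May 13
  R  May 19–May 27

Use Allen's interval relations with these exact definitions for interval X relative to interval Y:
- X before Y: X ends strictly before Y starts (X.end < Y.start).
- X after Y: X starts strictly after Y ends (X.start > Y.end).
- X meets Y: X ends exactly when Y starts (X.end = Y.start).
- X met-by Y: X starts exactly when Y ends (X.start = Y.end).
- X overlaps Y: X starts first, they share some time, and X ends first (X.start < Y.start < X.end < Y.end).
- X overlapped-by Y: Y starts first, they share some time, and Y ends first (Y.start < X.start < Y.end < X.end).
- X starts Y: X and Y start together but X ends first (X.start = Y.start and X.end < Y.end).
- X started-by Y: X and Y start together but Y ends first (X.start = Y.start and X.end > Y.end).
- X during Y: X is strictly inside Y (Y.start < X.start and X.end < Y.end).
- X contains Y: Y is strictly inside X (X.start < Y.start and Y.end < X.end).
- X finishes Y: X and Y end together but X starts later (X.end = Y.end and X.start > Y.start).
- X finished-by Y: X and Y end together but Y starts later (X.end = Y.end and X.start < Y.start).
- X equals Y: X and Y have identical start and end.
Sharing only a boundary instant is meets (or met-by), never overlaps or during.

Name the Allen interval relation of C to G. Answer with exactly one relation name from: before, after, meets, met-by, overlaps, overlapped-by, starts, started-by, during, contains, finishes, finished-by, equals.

C = [May 2, May 6]; G = [May 11, May 23].
Compare endpoints: C.start < G.start, C.start < G.end, C.end < G.start, C.end < G.end.
That pattern is 'before'.

before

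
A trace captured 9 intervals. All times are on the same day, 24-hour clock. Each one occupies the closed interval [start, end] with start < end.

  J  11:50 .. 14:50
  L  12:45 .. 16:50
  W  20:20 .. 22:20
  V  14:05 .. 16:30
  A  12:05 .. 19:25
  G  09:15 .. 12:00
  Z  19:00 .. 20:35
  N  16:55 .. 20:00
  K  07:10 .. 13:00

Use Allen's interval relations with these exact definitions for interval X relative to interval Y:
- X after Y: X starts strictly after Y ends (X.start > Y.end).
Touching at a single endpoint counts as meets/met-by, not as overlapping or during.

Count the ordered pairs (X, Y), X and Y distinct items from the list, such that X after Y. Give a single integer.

Checking all 72 ordered pairs for relation 'after'; matching pairs in alphabetical order:
(A, G): A after G ✓
(L, G): L after G ✓
(N, G): N after G ✓
(N, J): N after J ✓
(N, K): N after K ✓
(N, L): N after L ✓
(N, V): N after V ✓
(V, G): V after G ✓
(V, K): V after K ✓
(W, A): W after A ✓
(W, G): W after G ✓
(W, J): W after J ✓
(W, K): W after K ✓
(W, L): W after L ✓
(W, N): W after N ✓
(W, V): W after V ✓
(Z, G): Z after G ✓
(Z, J): Z after J ✓
(Z, K): Z after K ✓
(Z, L): Z after L ✓
(Z, V): Z after V ✓
Count: 21.

21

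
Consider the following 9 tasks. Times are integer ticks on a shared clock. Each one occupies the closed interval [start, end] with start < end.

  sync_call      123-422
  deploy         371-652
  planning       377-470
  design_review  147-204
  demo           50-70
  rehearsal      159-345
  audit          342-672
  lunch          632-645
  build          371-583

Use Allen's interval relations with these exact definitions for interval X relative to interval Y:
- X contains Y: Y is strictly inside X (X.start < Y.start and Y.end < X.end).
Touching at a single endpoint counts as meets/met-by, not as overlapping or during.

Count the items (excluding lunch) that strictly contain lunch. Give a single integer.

2

Target lunch = [632, 645].
audit [342, 672] → contains → counts.
build [371, 583] → before → no.
demo [50, 70] → before → no.
deploy [371, 652] → contains → counts.
design_review [147, 204] → before → no.
planning [377, 470] → before → no.
rehearsal [159, 345] → before → no.
sync_call [123, 422] → before → no.
Total: 2.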